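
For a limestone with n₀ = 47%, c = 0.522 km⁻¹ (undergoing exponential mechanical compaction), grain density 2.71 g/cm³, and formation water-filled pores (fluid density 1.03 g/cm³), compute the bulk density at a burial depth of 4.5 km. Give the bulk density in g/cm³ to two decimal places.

Porosity at depth: n = 0.47·exp(−0.522×4.5) = 0.47×0.0955 = 0.0449
Bulk density: ρ_b = (1−n)ρ_g + n·ρ_f = 0.9551×2.71 + 0.0449×1.03
       = 2.588 + 0.046 = 2.635 g/cm³

2.63 g/cm³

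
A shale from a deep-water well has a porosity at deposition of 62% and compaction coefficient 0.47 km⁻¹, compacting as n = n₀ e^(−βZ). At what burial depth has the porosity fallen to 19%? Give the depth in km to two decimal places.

Invert Athy's law: Z = ln(n₀/n) / β
Z = ln(0.62/0.19) / 0.47 = ln(3.263) / 0.47 = 1.1827 / 0.47 = 2.516 km

2.52 km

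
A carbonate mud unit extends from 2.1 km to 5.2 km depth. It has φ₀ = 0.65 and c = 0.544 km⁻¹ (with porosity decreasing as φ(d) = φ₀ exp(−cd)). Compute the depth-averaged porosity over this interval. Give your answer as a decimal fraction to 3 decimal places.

0.100

⟨φ⟩ = (1/(d₂−d₁)) ∫ φ₀ e^(−cd) dd = φ₀·(e^(−c·d₁) − e^(−c·d₂)) / (c·(d₂−d₁))
e^(−0.544×2.1) = 0.3191; e^(−0.544×5.2) = 0.0591
⟨φ⟩ = 0.65 × (0.3191 − 0.0591) / (0.544 × 3.1) = 0.65 × 0.1542 = 0.1002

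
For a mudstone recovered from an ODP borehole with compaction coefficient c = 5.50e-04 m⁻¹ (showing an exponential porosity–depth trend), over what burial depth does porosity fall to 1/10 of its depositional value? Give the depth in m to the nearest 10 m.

Working in km (1 km = 1000 m; c in km⁻¹ = c in m⁻¹ × 1000):
n/n₀ = 1/10 ⇒ exp(−c·Z) = 1/10 ⇒ Z = ln(10) / c
Z = 2.3026 / 0.55 = 4.187 km

4190 m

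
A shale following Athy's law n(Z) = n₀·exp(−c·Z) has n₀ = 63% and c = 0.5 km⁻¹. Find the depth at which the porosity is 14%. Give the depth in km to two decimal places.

3.01 km

Invert Athy's law: Z = ln(n₀/n) / c
Z = ln(0.63/0.14) / 0.5 = ln(4.5) / 0.5 = 1.5041 / 0.5 = 3.008 km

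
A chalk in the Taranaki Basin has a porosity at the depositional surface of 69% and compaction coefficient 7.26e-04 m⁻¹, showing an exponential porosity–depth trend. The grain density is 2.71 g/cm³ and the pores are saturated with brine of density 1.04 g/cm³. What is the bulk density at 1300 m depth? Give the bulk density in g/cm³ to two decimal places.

Working in km (1 km = 1000 m; k in km⁻¹ = k in m⁻¹ × 1000):
Porosity at depth: n = 0.69·exp(−0.726×1.3) = 0.69×0.3891 = 0.2685
Bulk density: ρ_b = (1−n)ρ_g + n·ρ_f = 0.7315×2.71 + 0.2685×1.04
       = 1.982 + 0.279 = 2.262 g/cm³

2.26 g/cm³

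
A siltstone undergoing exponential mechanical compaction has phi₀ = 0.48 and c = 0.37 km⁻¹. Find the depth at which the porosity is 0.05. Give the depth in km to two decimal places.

Invert Athy's law: z = ln(phi₀/phi) / c
z = ln(0.48/0.05) / 0.37 = ln(9.6) / 0.37 = 2.2618 / 0.37 = 6.113 km

6.11 km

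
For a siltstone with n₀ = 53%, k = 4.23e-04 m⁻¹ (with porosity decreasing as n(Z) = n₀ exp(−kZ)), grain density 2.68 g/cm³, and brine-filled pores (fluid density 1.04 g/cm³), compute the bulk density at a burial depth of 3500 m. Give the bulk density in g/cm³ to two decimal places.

Working in km (1 km = 1000 m; k in km⁻¹ = k in m⁻¹ × 1000):
Porosity at depth: n = 0.53·exp(−0.423×3.5) = 0.53×0.2275 = 0.1206
Bulk density: ρ_b = (1−n)ρ_g + n·ρ_f = 0.8794×2.68 + 0.1206×1.04
       = 2.357 + 0.125 = 2.482 g/cm³

2.48 g/cm³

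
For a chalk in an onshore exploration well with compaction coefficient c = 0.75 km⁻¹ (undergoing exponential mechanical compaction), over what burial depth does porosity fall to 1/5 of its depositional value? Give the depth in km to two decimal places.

2.15 km

n/n₀ = 1/5 ⇒ exp(−c·z) = 1/5 ⇒ z = ln(5) / c
z = 1.6094 / 0.75 = 2.146 km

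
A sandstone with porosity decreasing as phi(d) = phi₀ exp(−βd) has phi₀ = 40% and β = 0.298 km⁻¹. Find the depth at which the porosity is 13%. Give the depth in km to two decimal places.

Invert Athy's law: d = ln(phi₀/phi) / β
d = ln(0.4/0.13) / 0.298 = ln(3.077) / 0.298 = 1.1239 / 0.298 = 3.772 km

3.77 km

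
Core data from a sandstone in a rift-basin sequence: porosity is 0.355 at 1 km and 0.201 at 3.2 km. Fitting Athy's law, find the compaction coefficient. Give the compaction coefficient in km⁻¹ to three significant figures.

Athy: n(Z) = n₀ e^(−cZ) ⇒ n₁/n₂ = e^{c(Z₂−Z₁)} ⇒ c = ln(n₁/n₂)/(Z₂−Z₁)
c = ln(0.355/0.201) / (3.2 − 1) = ln(1.766) / 2.2 = 0.5688 / 2.2 = 0.2586 km⁻¹

0.259 km⁻¹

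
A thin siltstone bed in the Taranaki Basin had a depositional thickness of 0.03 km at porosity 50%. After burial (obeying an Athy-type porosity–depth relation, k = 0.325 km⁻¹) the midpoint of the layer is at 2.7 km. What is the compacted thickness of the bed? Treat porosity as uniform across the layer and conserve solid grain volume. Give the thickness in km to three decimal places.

Porosity at 2.7 km: φ = 0.5·exp(−0.325×2.7) = 0.2079
Solid-volume conservation: h(1−φ) = h₀(1−φ₀) ⇒ h = h₀·(1−φ₀)/(1−φ)
h = 0.03 × (1 − 0.5)/(1 − 0.2079) = 0.03 × 0.6312 = 0.0189 km

0.019 km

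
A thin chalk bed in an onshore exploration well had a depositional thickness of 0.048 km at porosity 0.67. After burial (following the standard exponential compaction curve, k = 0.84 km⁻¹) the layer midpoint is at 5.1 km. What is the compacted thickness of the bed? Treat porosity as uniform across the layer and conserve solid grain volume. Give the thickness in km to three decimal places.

Porosity at 5.1 km: φ = 0.67·exp(−0.84×5.1) = 0.0092
Solid-volume conservation: h(1−φ) = h₀(1−φ₀) ⇒ h = h₀·(1−φ₀)/(1−φ)
h = 0.048 × (1 − 0.67)/(1 − 0.0092) = 0.048 × 0.3331 = 0.0160 km

0.016 km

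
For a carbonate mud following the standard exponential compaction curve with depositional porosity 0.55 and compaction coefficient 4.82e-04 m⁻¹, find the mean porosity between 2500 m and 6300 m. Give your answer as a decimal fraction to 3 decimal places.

Working in km (1 km = 1000 m; c in km⁻¹ = c in m⁻¹ × 1000):
⟨φ⟩ = (1/(z₂−z₁)) ∫ φ₀ e^(−cz) dz = φ₀·(e^(−c·z₁) − e^(−c·z₂)) / (c·(z₂−z₁))
e^(−0.482×2.5) = 0.2997; e^(−0.482×6.3) = 0.0480
⟨φ⟩ = 0.55 × (0.2997 − 0.0480) / (0.482 × 3.8) = 0.55 × 0.1374 = 0.0756

0.076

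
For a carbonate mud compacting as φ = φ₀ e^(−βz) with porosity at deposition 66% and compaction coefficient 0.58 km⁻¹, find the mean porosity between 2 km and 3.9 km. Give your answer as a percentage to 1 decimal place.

⟨φ⟩ = (1/(z₂−z₁)) ∫ φ₀ e^(−βz) dz = φ₀·(e^(−β·z₁) − e^(−β·z₂)) / (β·(z₂−z₁))
e^(−0.58×2) = 0.3135; e^(−0.58×3.9) = 0.1041
⟨φ⟩ = 0.66 × (0.3135 − 0.1041) / (0.58 × 1.9) = 0.66 × 0.1900 = 0.1254

12.5%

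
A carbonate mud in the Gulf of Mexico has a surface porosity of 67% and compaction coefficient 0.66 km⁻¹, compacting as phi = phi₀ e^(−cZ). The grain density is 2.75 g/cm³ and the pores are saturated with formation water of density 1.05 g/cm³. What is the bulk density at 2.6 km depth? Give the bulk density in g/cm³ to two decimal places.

2.55 g/cm³

Porosity at depth: phi = 0.67·exp(−0.66×2.6) = 0.67×0.1798 = 0.1205
Bulk density: ρ_b = (1−phi)ρ_g + phi·ρ_f = 0.8795×2.75 + 0.1205×1.05
       = 2.419 + 0.126 = 2.545 g/cm³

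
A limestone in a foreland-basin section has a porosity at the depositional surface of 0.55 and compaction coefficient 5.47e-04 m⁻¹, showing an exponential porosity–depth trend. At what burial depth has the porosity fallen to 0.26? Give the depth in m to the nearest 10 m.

1370 m

Working in km (1 km = 1000 m; β in km⁻¹ = β in m⁻¹ × 1000):
Invert Athy's law: d = ln(φ₀/φ) / β
d = ln(0.55/0.26) / 0.547 = ln(2.115) / 0.547 = 0.7492 / 0.547 = 1.370 km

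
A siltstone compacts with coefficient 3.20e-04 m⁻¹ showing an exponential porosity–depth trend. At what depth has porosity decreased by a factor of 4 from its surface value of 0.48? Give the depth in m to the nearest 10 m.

Working in km (1 km = 1000 m; k in km⁻¹ = k in m⁻¹ × 1000):
n/n₀ = 1/4 ⇒ exp(−k·Z) = 1/4 ⇒ Z = ln(4) / k
Z = 1.3863 / 0.32 = 4.332 km

4330 m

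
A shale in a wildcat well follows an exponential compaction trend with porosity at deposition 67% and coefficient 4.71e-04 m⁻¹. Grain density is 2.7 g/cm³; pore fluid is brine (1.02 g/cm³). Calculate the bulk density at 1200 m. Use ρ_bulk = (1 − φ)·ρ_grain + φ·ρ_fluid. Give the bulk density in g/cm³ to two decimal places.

2.06 g/cm³

Working in km (1 km = 1000 m; c in km⁻¹ = c in m⁻¹ × 1000):
Porosity at depth: n = 0.67·exp(−0.471×1.2) = 0.67×0.5682 = 0.3807
Bulk density: ρ_b = (1−n)ρ_g + n·ρ_f = 0.6193×2.7 + 0.3807×1.02
       = 1.672 + 0.388 = 2.060 g/cm³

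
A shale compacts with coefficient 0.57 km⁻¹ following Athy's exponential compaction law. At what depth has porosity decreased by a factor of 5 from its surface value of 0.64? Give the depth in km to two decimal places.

phi/phi₀ = 1/5 ⇒ exp(−c·d) = 1/5 ⇒ d = ln(5) / c
d = 1.6094 / 0.57 = 2.824 km

2.82 km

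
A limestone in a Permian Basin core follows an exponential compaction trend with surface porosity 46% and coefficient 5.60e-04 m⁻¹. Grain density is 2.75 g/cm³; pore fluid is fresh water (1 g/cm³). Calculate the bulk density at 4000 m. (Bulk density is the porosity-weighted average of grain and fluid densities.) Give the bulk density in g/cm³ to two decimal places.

Working in km (1 km = 1000 m; k in km⁻¹ = k in m⁻¹ × 1000):
Porosity at depth: n = 0.46·exp(−0.56×4) = 0.46×0.1065 = 0.0490
Bulk density: ρ_b = (1−n)ρ_g + n·ρ_f = 0.9510×2.75 + 0.0490×1
       = 2.615 + 0.049 = 2.664 g/cm³

2.66 g/cm³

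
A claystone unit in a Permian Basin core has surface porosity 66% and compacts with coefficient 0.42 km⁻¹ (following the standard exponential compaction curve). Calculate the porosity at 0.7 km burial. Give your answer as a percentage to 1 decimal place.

49.2%

n = n₀·exp(−β·Z) = 0.66 × exp(−0.42 × 0.7) = 0.66 × exp(−0.294)
  = 0.66 × 0.7453 = 0.4919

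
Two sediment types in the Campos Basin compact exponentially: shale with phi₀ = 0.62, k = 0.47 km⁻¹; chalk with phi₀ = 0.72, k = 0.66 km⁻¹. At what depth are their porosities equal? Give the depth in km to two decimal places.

0.79 km

Set phi₀ₐ e^(−kₐz) = phi₀ᵦ e^(−kᵦz) ⇒ ln(phi₀ₐ/phi₀ᵦ) = (kₐ − kᵦ)·z
z = ln(0.62/0.72) / (0.47 − 0.66) = -0.1495 / -0.19 = 0.787 km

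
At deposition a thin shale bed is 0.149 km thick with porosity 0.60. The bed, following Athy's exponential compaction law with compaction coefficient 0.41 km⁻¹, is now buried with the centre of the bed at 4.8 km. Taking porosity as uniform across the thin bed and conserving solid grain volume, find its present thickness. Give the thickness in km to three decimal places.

0.065 km

Porosity at 4.8 km: n = 0.6·exp(−0.41×4.8) = 0.0838
Solid-volume conservation: h(1−n) = h₀(1−n₀) ⇒ h = h₀·(1−n₀)/(1−n)
h = 0.149 × (1 − 0.6)/(1 − 0.0838) = 0.149 × 0.4366 = 0.0651 km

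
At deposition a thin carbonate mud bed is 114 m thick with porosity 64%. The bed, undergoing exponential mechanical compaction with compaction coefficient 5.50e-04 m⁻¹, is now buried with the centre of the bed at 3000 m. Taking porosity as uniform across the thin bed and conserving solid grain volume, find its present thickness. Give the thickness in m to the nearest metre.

47 m

Working in km (1 km = 1000 m; c in km⁻¹ = c in m⁻¹ × 1000):
Porosity at 3 km: n = 0.64·exp(−0.55×3) = 0.1229
Solid-volume conservation: h(1−n) = h₀(1−n₀) ⇒ h = h₀·(1−n₀)/(1−n)
h = 0.114 × (1 − 0.64)/(1 − 0.1229) = 0.114 × 0.4104 = 0.0468 km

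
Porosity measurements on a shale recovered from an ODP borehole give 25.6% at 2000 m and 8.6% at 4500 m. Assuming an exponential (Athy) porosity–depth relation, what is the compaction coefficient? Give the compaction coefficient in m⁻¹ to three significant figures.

0.000436 m⁻¹

Working in km (1 km = 1000 m; β in km⁻¹ = β in m⁻¹ × 1000):
Athy: phi(Z) = phi₀ e^(−βZ) ⇒ phi₁/phi₂ = e^{β(Z₂−Z₁)} ⇒ β = ln(phi₁/phi₂)/(Z₂−Z₁)
β = ln(0.256/0.086) / (4.5 − 2) = ln(2.977) / 2.5 = 1.0908 / 2.5 = 0.4363 km⁻¹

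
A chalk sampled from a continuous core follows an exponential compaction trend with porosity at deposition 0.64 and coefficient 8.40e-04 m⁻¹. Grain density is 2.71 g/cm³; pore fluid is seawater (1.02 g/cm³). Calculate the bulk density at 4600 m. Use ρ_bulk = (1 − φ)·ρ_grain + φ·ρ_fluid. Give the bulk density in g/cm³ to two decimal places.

2.69 g/cm³

Working in km (1 km = 1000 m; β in km⁻¹ = β in m⁻¹ × 1000):
Porosity at depth: n = 0.64·exp(−0.84×4.6) = 0.64×0.0210 = 0.0134
Bulk density: ρ_b = (1−n)ρ_g + n·ρ_f = 0.9866×2.71 + 0.0134×1.02
       = 2.674 + 0.014 = 2.687 g/cm³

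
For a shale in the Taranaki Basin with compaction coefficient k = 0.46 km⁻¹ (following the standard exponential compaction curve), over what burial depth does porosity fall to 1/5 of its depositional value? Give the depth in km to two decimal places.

3.50 km

phi/phi₀ = 1/5 ⇒ exp(−k·z) = 1/5 ⇒ z = ln(5) / k
z = 1.6094 / 0.46 = 3.499 km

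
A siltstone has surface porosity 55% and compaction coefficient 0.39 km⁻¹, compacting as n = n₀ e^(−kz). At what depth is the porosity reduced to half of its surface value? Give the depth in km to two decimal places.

1.78 km

n/n₀ = 1/2 ⇒ exp(−k·z) = 1/2 ⇒ z = ln(2) / k
z = 0.6931 / 0.39 = 1.777 km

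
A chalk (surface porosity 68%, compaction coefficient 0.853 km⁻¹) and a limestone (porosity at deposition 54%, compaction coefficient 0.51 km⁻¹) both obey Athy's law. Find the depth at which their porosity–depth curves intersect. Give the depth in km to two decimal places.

Set n₀ₐ e^(−cₐZ) = n₀ᵦ e^(−cᵦZ) ⇒ ln(n₀ₐ/n₀ᵦ) = (cₐ − cᵦ)·Z
Z = ln(0.68/0.54) / (0.853 − 0.51) = 0.2305 / 0.343 = 0.672 km

0.67 km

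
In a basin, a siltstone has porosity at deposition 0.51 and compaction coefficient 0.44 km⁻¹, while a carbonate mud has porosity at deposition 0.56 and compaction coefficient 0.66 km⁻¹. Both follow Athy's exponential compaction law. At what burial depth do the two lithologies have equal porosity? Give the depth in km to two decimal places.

0.43 km

Set φ₀ₐ e^(−βₐd) = φ₀ᵦ e^(−βᵦd) ⇒ ln(φ₀ₐ/φ₀ᵦ) = (βₐ − βᵦ)·d
d = ln(0.51/0.56) / (0.44 − 0.66) = -0.0935 / -0.22 = 0.425 km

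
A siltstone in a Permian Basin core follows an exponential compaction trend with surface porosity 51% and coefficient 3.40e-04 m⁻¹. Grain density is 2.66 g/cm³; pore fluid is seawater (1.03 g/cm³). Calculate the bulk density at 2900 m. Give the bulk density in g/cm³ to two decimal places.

Working in km (1 km = 1000 m; k in km⁻¹ = k in m⁻¹ × 1000):
Porosity at depth: n = 0.51·exp(−0.34×2.9) = 0.51×0.3731 = 0.1903
Bulk density: ρ_b = (1−n)ρ_g + n·ρ_f = 0.8097×2.66 + 0.1903×1.03
       = 2.154 + 0.196 = 2.350 g/cm³

2.35 g/cm³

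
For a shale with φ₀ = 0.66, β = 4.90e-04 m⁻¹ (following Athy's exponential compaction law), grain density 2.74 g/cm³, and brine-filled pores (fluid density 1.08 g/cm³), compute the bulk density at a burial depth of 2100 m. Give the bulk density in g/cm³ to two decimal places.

2.35 g/cm³

Working in km (1 km = 1000 m; β in km⁻¹ = β in m⁻¹ × 1000):
Porosity at depth: φ = 0.66·exp(−0.49×2.1) = 0.66×0.3574 = 0.2359
Bulk density: ρ_b = (1−φ)ρ_g + φ·ρ_f = 0.7641×2.74 + 0.2359×1.08
       = 2.094 + 0.255 = 2.348 g/cm³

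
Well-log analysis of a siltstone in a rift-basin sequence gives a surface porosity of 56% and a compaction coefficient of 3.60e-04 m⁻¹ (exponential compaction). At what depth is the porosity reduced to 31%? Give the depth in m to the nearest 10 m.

Working in km (1 km = 1000 m; c in km⁻¹ = c in m⁻¹ × 1000):
Invert Athy's law: z = ln(φ₀/φ) / c
z = ln(0.56/0.31) / 0.36 = ln(1.806) / 0.36 = 0.5914 / 0.36 = 1.643 km

1640 m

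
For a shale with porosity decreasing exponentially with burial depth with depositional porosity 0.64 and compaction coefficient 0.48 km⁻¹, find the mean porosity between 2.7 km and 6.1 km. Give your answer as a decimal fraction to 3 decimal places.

⟨phi⟩ = (1/(d₂−d₁)) ∫ phi₀ e^(−βd) dd = phi₀·(e^(−β·d₁) − e^(−β·d₂)) / (β·(d₂−d₁))
e^(−0.48×2.7) = 0.2736; e^(−0.48×6.1) = 0.0535
⟨phi⟩ = 0.64 × (0.2736 − 0.0535) / (0.48 × 3.4) = 0.64 × 0.1349 = 0.0863

0.086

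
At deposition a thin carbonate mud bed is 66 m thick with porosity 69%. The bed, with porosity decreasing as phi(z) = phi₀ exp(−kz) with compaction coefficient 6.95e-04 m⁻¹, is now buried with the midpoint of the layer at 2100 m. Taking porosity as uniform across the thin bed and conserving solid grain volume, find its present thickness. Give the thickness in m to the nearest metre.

24 m

Working in km (1 km = 1000 m; k in km⁻¹ = k in m⁻¹ × 1000):
Porosity at 2.1 km: phi = 0.69·exp(−0.695×2.1) = 0.1603
Solid-volume conservation: h(1−phi) = h₀(1−phi₀) ⇒ h = h₀·(1−phi₀)/(1−phi)
h = 0.066 × (1 − 0.69)/(1 − 0.1603) = 0.066 × 0.3692 = 0.0244 km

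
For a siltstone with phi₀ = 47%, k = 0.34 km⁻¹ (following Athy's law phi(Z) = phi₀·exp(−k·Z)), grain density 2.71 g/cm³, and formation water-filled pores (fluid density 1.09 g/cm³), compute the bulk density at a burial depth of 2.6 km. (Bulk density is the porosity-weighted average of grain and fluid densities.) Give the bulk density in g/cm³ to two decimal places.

Porosity at depth: phi = 0.47·exp(−0.34×2.6) = 0.47×0.4131 = 0.1942
Bulk density: ρ_b = (1−phi)ρ_g + phi·ρ_f = 0.8058×2.71 + 0.1942×1.09
       = 2.184 + 0.212 = 2.395 g/cm³

2.40 g/cm³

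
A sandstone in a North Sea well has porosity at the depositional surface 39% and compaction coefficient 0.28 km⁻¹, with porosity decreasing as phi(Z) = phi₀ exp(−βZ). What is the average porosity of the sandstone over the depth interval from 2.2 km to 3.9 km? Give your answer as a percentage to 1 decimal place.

16.8%

⟨phi⟩ = (1/(Z₂−Z₁)) ∫ phi₀ e^(−βZ) dZ = phi₀·(e^(−β·Z₁) − e^(−β·Z₂)) / (β·(Z₂−Z₁))
e^(−0.28×2.2) = 0.5401; e^(−0.28×3.9) = 0.3355
⟨phi⟩ = 0.39 × (0.5401 − 0.3355) / (0.28 × 1.7) = 0.39 × 0.4297 = 0.1676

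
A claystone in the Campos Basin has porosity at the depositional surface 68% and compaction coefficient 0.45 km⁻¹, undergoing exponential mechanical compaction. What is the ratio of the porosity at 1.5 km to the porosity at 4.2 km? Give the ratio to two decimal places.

n(Z₁)/n(Z₂) = e^(−β·Z₁)/e^(−β·Z₂) = e^{β(Z₂−Z₁)}
= exp(0.45 × 2.7) = exp(1.215) = 3.3703

3.37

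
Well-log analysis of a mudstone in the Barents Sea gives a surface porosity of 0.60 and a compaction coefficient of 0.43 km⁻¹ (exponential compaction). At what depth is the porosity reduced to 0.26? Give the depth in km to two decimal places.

Invert Athy's law: d = ln(phi₀/phi) / β
d = ln(0.6/0.26) / 0.43 = ln(2.308) / 0.43 = 0.8362 / 0.43 = 1.945 km

1.94 km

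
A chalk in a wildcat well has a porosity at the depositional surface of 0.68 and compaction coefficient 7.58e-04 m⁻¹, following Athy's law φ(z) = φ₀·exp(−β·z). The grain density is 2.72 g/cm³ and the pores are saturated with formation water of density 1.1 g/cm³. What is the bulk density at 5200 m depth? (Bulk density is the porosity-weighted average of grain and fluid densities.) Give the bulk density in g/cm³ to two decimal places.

2.70 g/cm³

Working in km (1 km = 1000 m; β in km⁻¹ = β in m⁻¹ × 1000):
Porosity at depth: φ = 0.68·exp(−0.758×5.2) = 0.68×0.0194 = 0.0132
Bulk density: ρ_b = (1−φ)ρ_g + φ·ρ_f = 0.9868×2.72 + 0.0132×1.1
       = 2.684 + 0.015 = 2.699 g/cm³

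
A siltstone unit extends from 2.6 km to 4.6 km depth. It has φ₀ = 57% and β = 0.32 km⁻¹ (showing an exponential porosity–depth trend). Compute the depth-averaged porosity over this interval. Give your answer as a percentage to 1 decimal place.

18.3%

⟨φ⟩ = (1/(Z₂−Z₁)) ∫ φ₀ e^(−βZ) dZ = φ₀·(e^(−β·Z₁) − e^(−β·Z₂)) / (β·(Z₂−Z₁))
e^(−0.32×2.6) = 0.4352; e^(−0.32×4.6) = 0.2295
⟨φ⟩ = 0.57 × (0.4352 − 0.2295) / (0.32 × 2) = 0.57 × 0.3214 = 0.1832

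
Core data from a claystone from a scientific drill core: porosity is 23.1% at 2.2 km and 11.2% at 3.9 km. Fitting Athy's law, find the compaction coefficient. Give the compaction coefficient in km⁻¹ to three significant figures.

0.426 km⁻¹

Athy: n(z) = n₀ e^(−βz) ⇒ n₁/n₂ = e^{β(z₂−z₁)} ⇒ β = ln(n₁/n₂)/(z₂−z₁)
β = ln(0.231/0.112) / (3.9 − 2.2) = ln(2.062) / 1.7 = 0.7239 / 1.7 = 0.4258 km⁻¹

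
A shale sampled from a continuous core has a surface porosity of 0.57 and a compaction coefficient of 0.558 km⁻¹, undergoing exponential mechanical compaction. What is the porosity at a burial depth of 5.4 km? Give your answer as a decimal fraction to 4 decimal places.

phi = phi₀·exp(−k·z) = 0.57 × exp(−0.558 × 5.4) = 0.57 × exp(−3.013)
  = 0.57 × 0.0491 = 0.0280

0.0280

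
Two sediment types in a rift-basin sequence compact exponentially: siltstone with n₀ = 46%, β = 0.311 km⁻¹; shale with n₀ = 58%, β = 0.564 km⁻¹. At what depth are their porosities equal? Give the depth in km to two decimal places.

Set n₀ₐ e^(−βₐz) = n₀ᵦ e^(−βᵦz) ⇒ ln(n₀ₐ/n₀ᵦ) = (βₐ − βᵦ)·z
z = ln(0.46/0.58) / (0.311 − 0.564) = -0.2318 / -0.253 = 0.916 km

0.92 km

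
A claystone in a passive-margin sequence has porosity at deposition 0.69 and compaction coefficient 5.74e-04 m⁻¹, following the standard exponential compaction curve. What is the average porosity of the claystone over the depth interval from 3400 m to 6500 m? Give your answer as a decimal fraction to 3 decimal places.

0.046

Working in km (1 km = 1000 m; β in km⁻¹ = β in m⁻¹ × 1000):
⟨phi⟩ = (1/(Z₂−Z₁)) ∫ phi₀ e^(−βZ) dZ = phi₀·(e^(−β·Z₁) − e^(−β·Z₂)) / (β·(Z₂−Z₁))
e^(−0.574×3.4) = 0.1420; e^(−0.574×6.5) = 0.0240
⟨phi⟩ = 0.69 × (0.1420 − 0.0240) / (0.574 × 3.1) = 0.69 × 0.0664 = 0.0458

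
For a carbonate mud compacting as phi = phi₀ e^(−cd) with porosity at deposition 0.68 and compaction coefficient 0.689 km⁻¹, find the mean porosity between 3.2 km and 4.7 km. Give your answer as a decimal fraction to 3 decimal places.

⟨phi⟩ = (1/(d₂−d₁)) ∫ phi₀ e^(−cd) dd = phi₀·(e^(−c·d₁) − e^(−c·d₂)) / (c·(d₂−d₁))
e^(−0.689×3.2) = 0.1103; e^(−0.689×4.7) = 0.0392
⟨phi⟩ = 0.68 × (0.1103 − 0.0392) / (0.689 × 1.5) = 0.68 × 0.0687 = 0.0467

0.047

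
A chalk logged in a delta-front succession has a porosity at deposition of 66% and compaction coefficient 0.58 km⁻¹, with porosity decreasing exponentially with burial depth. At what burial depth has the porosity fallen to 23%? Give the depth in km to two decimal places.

1.82 km

Invert Athy's law: z = ln(phi₀/phi) / k
z = ln(0.66/0.23) / 0.58 = ln(2.87) / 0.58 = 1.0542 / 0.58 = 1.818 km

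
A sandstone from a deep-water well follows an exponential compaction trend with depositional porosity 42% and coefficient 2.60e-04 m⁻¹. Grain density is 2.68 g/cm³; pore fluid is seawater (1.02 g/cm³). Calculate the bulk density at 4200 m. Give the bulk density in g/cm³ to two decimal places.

Working in km (1 km = 1000 m; c in km⁻¹ = c in m⁻¹ × 1000):
Porosity at depth: n = 0.42·exp(−0.26×4.2) = 0.42×0.3355 = 0.1409
Bulk density: ρ_b = (1−n)ρ_g + n·ρ_f = 0.8591×2.68 + 0.1409×1.02
       = 2.302 + 0.144 = 2.446 g/cm³

2.45 g/cm³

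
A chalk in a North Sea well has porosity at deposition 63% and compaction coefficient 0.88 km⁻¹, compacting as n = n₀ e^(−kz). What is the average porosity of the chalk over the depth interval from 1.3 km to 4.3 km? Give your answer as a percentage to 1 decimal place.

⟨n⟩ = (1/(z₂−z₁)) ∫ n₀ e^(−kz) dz = n₀·(e^(−k·z₁) − e^(−k·z₂)) / (k·(z₂−z₁))
e^(−0.88×1.3) = 0.3185; e^(−0.88×4.3) = 0.0227
⟨n⟩ = 0.63 × (0.3185 − 0.0227) / (0.88 × 3) = 0.63 × 0.1120 = 0.0706

7.1%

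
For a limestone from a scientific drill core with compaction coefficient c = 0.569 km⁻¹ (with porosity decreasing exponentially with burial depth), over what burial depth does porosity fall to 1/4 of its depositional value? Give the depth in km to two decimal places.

n/n₀ = 1/4 ⇒ exp(−c·Z) = 1/4 ⇒ Z = ln(4) / c
Z = 1.3863 / 0.569 = 2.436 km

2.44 km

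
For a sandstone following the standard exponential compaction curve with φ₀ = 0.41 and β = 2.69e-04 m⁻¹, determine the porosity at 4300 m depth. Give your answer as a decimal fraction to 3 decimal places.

Working in km (1 km = 1000 m; β in km⁻¹ = β in m⁻¹ × 1000):
φ = φ₀·exp(−β·z) = 0.41 × exp(−0.269 × 4.3) = 0.41 × exp(−1.157)
  = 0.41 × 0.3145 = 0.1290

0.129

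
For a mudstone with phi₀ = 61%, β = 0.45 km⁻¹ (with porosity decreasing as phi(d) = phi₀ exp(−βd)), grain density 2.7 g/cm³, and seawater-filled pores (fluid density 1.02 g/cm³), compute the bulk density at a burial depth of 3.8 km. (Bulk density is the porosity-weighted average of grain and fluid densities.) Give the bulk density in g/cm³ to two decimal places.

Porosity at depth: phi = 0.61·exp(−0.45×3.8) = 0.61×0.1809 = 0.1103
Bulk density: ρ_b = (1−phi)ρ_g + phi·ρ_f = 0.8897×2.7 + 0.1103×1.02
       = 2.402 + 0.113 = 2.515 g/cm³

2.51 g/cm³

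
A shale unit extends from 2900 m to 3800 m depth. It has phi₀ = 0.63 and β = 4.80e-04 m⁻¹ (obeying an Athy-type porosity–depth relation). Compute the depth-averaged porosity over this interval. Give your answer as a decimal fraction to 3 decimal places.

0.127

Working in km (1 km = 1000 m; β in km⁻¹ = β in m⁻¹ × 1000):
⟨phi⟩ = (1/(d₂−d₁)) ∫ phi₀ e^(−βd) dd = phi₀·(e^(−β·d₁) − e^(−β·d₂)) / (β·(d₂−d₁))
e^(−0.48×2.9) = 0.2486; e^(−0.48×3.8) = 0.1614
⟨phi⟩ = 0.63 × (0.2486 − 0.1614) / (0.48 × 0.9) = 0.63 × 0.2018 = 0.1272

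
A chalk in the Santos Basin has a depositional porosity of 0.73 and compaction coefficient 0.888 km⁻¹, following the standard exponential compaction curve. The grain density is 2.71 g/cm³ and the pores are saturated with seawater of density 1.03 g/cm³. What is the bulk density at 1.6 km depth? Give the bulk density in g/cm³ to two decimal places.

Porosity at depth: φ = 0.73·exp(−0.888×1.6) = 0.73×0.2415 = 0.1763
Bulk density: ρ_b = (1−φ)ρ_g + φ·ρ_f = 0.8237×2.71 + 0.1763×1.03
       = 2.232 + 0.182 = 2.414 g/cm³

2.41 g/cm³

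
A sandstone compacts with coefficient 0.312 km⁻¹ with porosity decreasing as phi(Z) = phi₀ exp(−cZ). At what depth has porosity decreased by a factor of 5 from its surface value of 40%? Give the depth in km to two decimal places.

5.16 km

phi/phi₀ = 1/5 ⇒ exp(−c·Z) = 1/5 ⇒ Z = ln(5) / c
Z = 1.6094 / 0.312 = 5.158 km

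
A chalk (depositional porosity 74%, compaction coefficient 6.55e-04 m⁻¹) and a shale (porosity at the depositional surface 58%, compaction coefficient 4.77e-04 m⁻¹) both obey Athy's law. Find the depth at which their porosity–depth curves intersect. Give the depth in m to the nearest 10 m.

1370 m

Working in km (1 km = 1000 m; c in km⁻¹ = c in m⁻¹ × 1000):
Set n₀ₐ e^(−cₐZ) = n₀ᵦ e^(−cᵦZ) ⇒ ln(n₀ₐ/n₀ᵦ) = (cₐ − cᵦ)·Z
Z = ln(0.74/0.58) / (0.655 − 0.477) = 0.2436 / 0.178 = 1.369 km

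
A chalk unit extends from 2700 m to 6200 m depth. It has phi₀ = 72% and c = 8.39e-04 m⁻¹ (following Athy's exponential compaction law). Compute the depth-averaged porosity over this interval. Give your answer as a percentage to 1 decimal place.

2.4%

Working in km (1 km = 1000 m; c in km⁻¹ = c in m⁻¹ × 1000):
⟨phi⟩ = (1/(d₂−d₁)) ∫ phi₀ e^(−cd) dd = phi₀·(e^(−c·d₁) − e^(−c·d₂)) / (c·(d₂−d₁))
e^(−0.839×2.7) = 0.1038; e^(−0.839×6.2) = 0.0055
⟨phi⟩ = 0.72 × (0.1038 − 0.0055) / (0.839 × 3.5) = 0.72 × 0.0335 = 0.0241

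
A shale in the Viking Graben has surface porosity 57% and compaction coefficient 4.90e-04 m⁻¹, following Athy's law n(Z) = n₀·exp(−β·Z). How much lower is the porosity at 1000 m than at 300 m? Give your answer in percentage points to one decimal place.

14.3 percentage points

Working in km (1 km = 1000 m; β in km⁻¹ = β in m⁻¹ × 1000):
n(0.3) = 0.57·e^(−0.49×0.3) = 0.4921
n(1) = 0.57·e^(−0.49×1) = 0.3492
Δn = 0.4921 − 0.3492 = 0.1429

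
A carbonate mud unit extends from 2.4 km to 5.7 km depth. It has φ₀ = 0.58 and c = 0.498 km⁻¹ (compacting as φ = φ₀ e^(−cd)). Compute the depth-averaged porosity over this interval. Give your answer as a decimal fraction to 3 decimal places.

0.086

⟨φ⟩ = (1/(d₂−d₁)) ∫ φ₀ e^(−cd) dd = φ₀·(e^(−c·d₁) − e^(−c·d₂)) / (c·(d₂−d₁))
e^(−0.498×2.4) = 0.3026; e^(−0.498×5.7) = 0.0585
⟨φ⟩ = 0.58 × (0.3026 − 0.0585) / (0.498 × 3.3) = 0.58 × 0.1486 = 0.0862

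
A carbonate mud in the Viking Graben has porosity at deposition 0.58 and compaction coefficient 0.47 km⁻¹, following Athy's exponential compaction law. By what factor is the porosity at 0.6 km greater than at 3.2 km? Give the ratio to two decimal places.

phi(z₁)/phi(z₂) = e^(−β·z₁)/e^(−β·z₂) = e^{β(z₂−z₁)}
= exp(0.47 × 2.6) = exp(1.222) = 3.3940

3.39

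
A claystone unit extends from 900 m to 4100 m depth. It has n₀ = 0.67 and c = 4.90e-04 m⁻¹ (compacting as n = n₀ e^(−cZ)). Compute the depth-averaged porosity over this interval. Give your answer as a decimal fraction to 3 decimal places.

0.218

Working in km (1 km = 1000 m; c in km⁻¹ = c in m⁻¹ × 1000):
⟨n⟩ = (1/(Z₂−Z₁)) ∫ n₀ e^(−cZ) dZ = n₀·(e^(−c·Z₁) − e^(−c·Z₂)) / (c·(Z₂−Z₁))
e^(−0.49×0.9) = 0.6434; e^(−0.49×4.1) = 0.1341
⟨n⟩ = 0.67 × (0.6434 − 0.1341) / (0.49 × 3.2) = 0.67 × 0.3248 = 0.2176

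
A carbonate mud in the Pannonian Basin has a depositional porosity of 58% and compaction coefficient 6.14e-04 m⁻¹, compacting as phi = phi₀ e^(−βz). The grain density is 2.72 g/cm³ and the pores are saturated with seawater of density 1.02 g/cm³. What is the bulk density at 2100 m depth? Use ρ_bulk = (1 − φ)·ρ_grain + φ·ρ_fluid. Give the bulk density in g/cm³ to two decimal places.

Working in km (1 km = 1000 m; β in km⁻¹ = β in m⁻¹ × 1000):
Porosity at depth: phi = 0.58·exp(−0.614×2.1) = 0.58×0.2754 = 0.1598
Bulk density: ρ_b = (1−phi)ρ_g + phi·ρ_f = 0.8402×2.72 + 0.1598×1.02
       = 2.285 + 0.163 = 2.448 g/cm³

2.45 g/cm³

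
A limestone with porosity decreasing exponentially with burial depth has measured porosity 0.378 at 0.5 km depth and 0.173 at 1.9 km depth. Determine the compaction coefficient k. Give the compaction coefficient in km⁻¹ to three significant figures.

0.558 km⁻¹

Athy: n(Z) = n₀ e^(−kZ) ⇒ n₁/n₂ = e^{k(Z₂−Z₁)} ⇒ k = ln(n₁/n₂)/(Z₂−Z₁)
k = ln(0.378/0.173) / (1.9 − 0.5) = ln(2.185) / 1.4 = 0.7816 / 1.4 = 0.5583 km⁻¹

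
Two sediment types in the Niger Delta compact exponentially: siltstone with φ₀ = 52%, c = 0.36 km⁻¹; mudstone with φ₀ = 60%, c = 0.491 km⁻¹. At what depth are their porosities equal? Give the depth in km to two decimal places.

Set φ₀ₐ e^(−cₐz) = φ₀ᵦ e^(−cᵦz) ⇒ ln(φ₀ₐ/φ₀ᵦ) = (cₐ − cᵦ)·z
z = ln(0.52/0.6) / (0.36 − 0.491) = -0.1431 / -0.131 = 1.092 km

1.09 km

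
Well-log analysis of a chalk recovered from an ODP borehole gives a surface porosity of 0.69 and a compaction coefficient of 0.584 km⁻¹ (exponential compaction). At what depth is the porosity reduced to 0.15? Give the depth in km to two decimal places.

2.61 km

Invert Athy's law: d = ln(φ₀/φ) / c
d = ln(0.69/0.15) / 0.584 = ln(4.6) / 0.584 = 1.5261 / 0.584 = 2.613 km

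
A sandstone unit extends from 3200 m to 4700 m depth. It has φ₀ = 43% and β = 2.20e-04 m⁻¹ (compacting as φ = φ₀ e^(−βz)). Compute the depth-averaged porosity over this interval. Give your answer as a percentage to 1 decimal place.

Working in km (1 km = 1000 m; β in km⁻¹ = β in m⁻¹ × 1000):
⟨φ⟩ = (1/(z₂−z₁)) ∫ φ₀ e^(−βz) dz = φ₀·(e^(−β·z₁) − e^(−β·z₂)) / (β·(z₂−z₁))
e^(−0.22×3.2) = 0.4946; e^(−0.22×4.7) = 0.3556
⟨φ⟩ = 0.43 × (0.4946 − 0.3556) / (0.22 × 1.5) = 0.43 × 0.4213 = 0.1811

18.1%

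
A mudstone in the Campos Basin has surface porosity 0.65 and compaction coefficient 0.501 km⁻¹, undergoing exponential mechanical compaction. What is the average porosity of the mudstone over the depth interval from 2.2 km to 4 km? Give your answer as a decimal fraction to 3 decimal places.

0.142

⟨phi⟩ = (1/(d₂−d₁)) ∫ phi₀ e^(−kd) dd = phi₀·(e^(−k·d₁) − e^(−k·d₂)) / (k·(d₂−d₁))
e^(−0.501×2.2) = 0.3321; e^(−0.501×4) = 0.1348
⟨phi⟩ = 0.65 × (0.3321 − 0.1348) / (0.501 × 1.8) = 0.65 × 0.2188 = 0.1422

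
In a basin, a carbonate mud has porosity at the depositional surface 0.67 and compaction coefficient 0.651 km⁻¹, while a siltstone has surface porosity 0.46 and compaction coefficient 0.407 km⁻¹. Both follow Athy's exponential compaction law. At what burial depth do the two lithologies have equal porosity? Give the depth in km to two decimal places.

Set φ₀ₐ e^(−kₐz) = φ₀ᵦ e^(−kᵦz) ⇒ ln(φ₀ₐ/φ₀ᵦ) = (kₐ − kᵦ)·z
z = ln(0.67/0.46) / (0.651 − 0.407) = 0.3761 / 0.244 = 1.541 km

1.54 km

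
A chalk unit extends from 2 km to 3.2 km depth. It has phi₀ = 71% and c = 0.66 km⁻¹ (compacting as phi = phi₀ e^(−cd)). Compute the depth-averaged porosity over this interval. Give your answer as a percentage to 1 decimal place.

13.1%

⟨phi⟩ = (1/(d₂−d₁)) ∫ phi₀ e^(−cd) dd = phi₀·(e^(−c·d₁) − e^(−c·d₂)) / (c·(d₂−d₁))
e^(−0.66×2) = 0.2671; e^(−0.66×3.2) = 0.1210
⟨phi⟩ = 0.71 × (0.2671 − 0.1210) / (0.66 × 1.2) = 0.71 × 0.1845 = 0.1310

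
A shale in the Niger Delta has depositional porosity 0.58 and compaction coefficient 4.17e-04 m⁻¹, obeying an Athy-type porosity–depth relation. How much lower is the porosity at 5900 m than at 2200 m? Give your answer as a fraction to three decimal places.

Working in km (1 km = 1000 m; c in km⁻¹ = c in m⁻¹ × 1000):
n(2.2) = 0.58·e^(−0.417×2.2) = 0.2317
n(5.9) = 0.58·e^(−0.417×5.9) = 0.0495
Δn = 0.2317 − 0.0495 = 0.1822

0.182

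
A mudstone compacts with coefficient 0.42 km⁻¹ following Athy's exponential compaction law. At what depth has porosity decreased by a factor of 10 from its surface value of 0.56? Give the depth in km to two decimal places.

phi/phi₀ = 1/10 ⇒ exp(−k·z) = 1/10 ⇒ z = ln(10) / k
z = 2.3026 / 0.42 = 5.482 km

5.48 km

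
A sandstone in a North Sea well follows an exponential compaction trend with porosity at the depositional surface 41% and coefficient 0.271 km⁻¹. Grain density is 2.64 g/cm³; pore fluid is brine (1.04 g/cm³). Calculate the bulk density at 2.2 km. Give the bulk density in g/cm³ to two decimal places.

Porosity at depth: phi = 0.41·exp(−0.271×2.2) = 0.41×0.5509 = 0.2259
Bulk density: ρ_b = (1−phi)ρ_g + phi·ρ_f = 0.7741×2.64 + 0.2259×1.04
       = 2.044 + 0.235 = 2.279 g/cm³

2.28 g/cm³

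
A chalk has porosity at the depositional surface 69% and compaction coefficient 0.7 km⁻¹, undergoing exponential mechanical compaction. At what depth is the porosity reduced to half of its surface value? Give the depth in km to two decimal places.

phi/phi₀ = 1/2 ⇒ exp(−c·z) = 1/2 ⇒ z = ln(2) / c
z = 0.6931 / 0.7 = 0.990 km

0.99 km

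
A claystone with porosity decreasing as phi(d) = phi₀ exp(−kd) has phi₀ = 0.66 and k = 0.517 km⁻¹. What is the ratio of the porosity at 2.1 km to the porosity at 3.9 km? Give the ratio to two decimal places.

phi(d₁)/phi(d₂) = e^(−k·d₁)/e^(−k·d₂) = e^{k(d₂−d₁)}
= exp(0.517 × 1.8) = exp(0.9306) = 2.5360

2.54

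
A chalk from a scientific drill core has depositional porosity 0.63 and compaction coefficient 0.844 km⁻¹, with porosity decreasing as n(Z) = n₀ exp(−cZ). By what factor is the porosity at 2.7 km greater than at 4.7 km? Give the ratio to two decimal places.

n(Z₁)/n(Z₂) = e^(−c·Z₁)/e^(−c·Z₂) = e^{c(Z₂−Z₁)}
= exp(0.844 × 2) = exp(1.688) = 5.4087

5.41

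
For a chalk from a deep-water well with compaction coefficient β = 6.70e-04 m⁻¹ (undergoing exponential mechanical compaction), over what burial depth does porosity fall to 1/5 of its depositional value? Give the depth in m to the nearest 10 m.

Working in km (1 km = 1000 m; β in km⁻¹ = β in m⁻¹ × 1000):
φ/φ₀ = 1/5 ⇒ exp(−β·d) = 1/5 ⇒ d = ln(5) / β
d = 1.6094 / 0.67 = 2.402 km

2400 m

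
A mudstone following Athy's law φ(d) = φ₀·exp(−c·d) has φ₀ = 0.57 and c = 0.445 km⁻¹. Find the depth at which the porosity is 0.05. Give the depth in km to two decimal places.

Invert Athy's law: d = ln(φ₀/φ) / c
d = ln(0.57/0.05) / 0.445 = ln(11.4) / 0.445 = 2.4336 / 0.445 = 5.469 km

5.47 km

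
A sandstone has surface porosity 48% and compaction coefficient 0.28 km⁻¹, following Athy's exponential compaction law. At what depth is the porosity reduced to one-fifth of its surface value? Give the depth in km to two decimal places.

5.75 km

phi/phi₀ = 1/5 ⇒ exp(−β·Z) = 1/5 ⇒ Z = ln(5) / β
Z = 1.6094 / 0.28 = 5.748 km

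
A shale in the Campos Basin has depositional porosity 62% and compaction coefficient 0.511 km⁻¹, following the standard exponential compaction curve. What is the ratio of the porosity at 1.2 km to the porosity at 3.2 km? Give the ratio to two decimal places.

φ(z₁)/φ(z₂) = e^(−β·z₁)/e^(−β·z₂) = e^{β(z₂−z₁)}
= exp(0.511 × 2) = exp(1.022) = 2.7787

2.78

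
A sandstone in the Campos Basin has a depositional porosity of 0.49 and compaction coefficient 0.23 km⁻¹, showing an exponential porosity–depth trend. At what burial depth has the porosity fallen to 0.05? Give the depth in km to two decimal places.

9.92 km

Invert Athy's law: Z = ln(phi₀/phi) / c
Z = ln(0.49/0.05) / 0.23 = ln(9.8) / 0.23 = 2.2824 / 0.23 = 9.923 km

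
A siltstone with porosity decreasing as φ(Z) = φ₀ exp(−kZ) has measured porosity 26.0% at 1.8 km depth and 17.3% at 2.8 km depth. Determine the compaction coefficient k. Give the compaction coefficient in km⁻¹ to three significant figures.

Athy: φ(Z) = φ₀ e^(−kZ) ⇒ φ₁/φ₂ = e^{k(Z₂−Z₁)} ⇒ k = ln(φ₁/φ₂)/(Z₂−Z₁)
k = ln(0.26/0.173) / (2.8 − 1.8) = ln(1.503) / 1 = 0.4074 / 1 = 0.4074 km⁻¹

0.407 km⁻¹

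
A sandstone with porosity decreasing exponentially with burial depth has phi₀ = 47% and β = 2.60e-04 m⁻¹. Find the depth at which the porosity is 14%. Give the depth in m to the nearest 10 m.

4660 m

Working in km (1 km = 1000 m; β in km⁻¹ = β in m⁻¹ × 1000):
Invert Athy's law: Z = ln(phi₀/phi) / β
Z = ln(0.47/0.14) / 0.26 = ln(3.357) / 0.26 = 1.2111 / 0.26 = 4.658 km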